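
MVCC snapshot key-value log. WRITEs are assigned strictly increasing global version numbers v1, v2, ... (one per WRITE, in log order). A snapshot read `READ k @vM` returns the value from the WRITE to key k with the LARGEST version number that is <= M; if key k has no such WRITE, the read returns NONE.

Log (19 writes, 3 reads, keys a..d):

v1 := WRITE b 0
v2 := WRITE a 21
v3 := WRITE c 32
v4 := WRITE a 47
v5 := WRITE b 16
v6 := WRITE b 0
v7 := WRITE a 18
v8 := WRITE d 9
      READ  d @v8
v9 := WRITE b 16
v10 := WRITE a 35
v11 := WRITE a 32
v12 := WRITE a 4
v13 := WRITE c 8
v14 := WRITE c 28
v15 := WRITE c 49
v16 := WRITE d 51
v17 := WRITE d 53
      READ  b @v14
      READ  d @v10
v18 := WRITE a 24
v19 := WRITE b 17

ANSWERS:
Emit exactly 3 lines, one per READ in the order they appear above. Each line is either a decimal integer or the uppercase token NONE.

v1: WRITE b=0  (b history now [(1, 0)])
v2: WRITE a=21  (a history now [(2, 21)])
v3: WRITE c=32  (c history now [(3, 32)])
v4: WRITE a=47  (a history now [(2, 21), (4, 47)])
v5: WRITE b=16  (b history now [(1, 0), (5, 16)])
v6: WRITE b=0  (b history now [(1, 0), (5, 16), (6, 0)])
v7: WRITE a=18  (a history now [(2, 21), (4, 47), (7, 18)])
v8: WRITE d=9  (d history now [(8, 9)])
READ d @v8: history=[(8, 9)] -> pick v8 -> 9
v9: WRITE b=16  (b history now [(1, 0), (5, 16), (6, 0), (9, 16)])
v10: WRITE a=35  (a history now [(2, 21), (4, 47), (7, 18), (10, 35)])
v11: WRITE a=32  (a history now [(2, 21), (4, 47), (7, 18), (10, 35), (11, 32)])
v12: WRITE a=4  (a history now [(2, 21), (4, 47), (7, 18), (10, 35), (11, 32), (12, 4)])
v13: WRITE c=8  (c history now [(3, 32), (13, 8)])
v14: WRITE c=28  (c history now [(3, 32), (13, 8), (14, 28)])
v15: WRITE c=49  (c history now [(3, 32), (13, 8), (14, 28), (15, 49)])
v16: WRITE d=51  (d history now [(8, 9), (16, 51)])
v17: WRITE d=53  (d history now [(8, 9), (16, 51), (17, 53)])
READ b @v14: history=[(1, 0), (5, 16), (6, 0), (9, 16)] -> pick v9 -> 16
READ d @v10: history=[(8, 9), (16, 51), (17, 53)] -> pick v8 -> 9
v18: WRITE a=24  (a history now [(2, 21), (4, 47), (7, 18), (10, 35), (11, 32), (12, 4), (18, 24)])
v19: WRITE b=17  (b history now [(1, 0), (5, 16), (6, 0), (9, 16), (19, 17)])

Answer: 9
16
9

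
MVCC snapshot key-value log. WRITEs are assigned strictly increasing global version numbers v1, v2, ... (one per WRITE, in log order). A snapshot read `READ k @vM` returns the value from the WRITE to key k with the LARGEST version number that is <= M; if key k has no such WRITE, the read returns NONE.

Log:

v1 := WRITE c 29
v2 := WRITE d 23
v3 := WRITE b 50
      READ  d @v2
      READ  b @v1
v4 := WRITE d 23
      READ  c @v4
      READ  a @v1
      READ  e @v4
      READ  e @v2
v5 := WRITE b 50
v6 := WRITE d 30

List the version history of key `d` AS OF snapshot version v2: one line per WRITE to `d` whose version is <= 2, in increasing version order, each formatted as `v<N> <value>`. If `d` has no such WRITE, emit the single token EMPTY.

Scan writes for key=d with version <= 2:
  v1 WRITE c 29 -> skip
  v2 WRITE d 23 -> keep
  v3 WRITE b 50 -> skip
  v4 WRITE d 23 -> drop (> snap)
  v5 WRITE b 50 -> skip
  v6 WRITE d 30 -> drop (> snap)
Collected: [(2, 23)]

Answer: v2 23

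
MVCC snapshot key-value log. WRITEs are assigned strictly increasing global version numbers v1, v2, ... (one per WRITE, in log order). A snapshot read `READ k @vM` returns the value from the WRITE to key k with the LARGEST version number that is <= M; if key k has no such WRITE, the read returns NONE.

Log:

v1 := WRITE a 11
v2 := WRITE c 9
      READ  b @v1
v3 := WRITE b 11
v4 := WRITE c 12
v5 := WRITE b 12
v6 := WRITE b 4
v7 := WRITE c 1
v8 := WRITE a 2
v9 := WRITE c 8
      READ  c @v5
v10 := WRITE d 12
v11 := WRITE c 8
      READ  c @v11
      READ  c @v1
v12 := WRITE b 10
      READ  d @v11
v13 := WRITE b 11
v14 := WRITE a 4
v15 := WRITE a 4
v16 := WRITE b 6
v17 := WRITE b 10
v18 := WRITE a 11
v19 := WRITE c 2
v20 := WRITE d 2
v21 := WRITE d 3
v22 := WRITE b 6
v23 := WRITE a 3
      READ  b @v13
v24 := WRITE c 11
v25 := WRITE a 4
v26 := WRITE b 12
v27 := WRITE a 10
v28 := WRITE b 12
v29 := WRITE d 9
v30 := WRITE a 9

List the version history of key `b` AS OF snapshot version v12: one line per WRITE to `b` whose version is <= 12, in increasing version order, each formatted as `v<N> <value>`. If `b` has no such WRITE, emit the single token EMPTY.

Scan writes for key=b with version <= 12:
  v1 WRITE a 11 -> skip
  v2 WRITE c 9 -> skip
  v3 WRITE b 11 -> keep
  v4 WRITE c 12 -> skip
  v5 WRITE b 12 -> keep
  v6 WRITE b 4 -> keep
  v7 WRITE c 1 -> skip
  v8 WRITE a 2 -> skip
  v9 WRITE c 8 -> skip
  v10 WRITE d 12 -> skip
  v11 WRITE c 8 -> skip
  v12 WRITE b 10 -> keep
  v13 WRITE b 11 -> drop (> snap)
  v14 WRITE a 4 -> skip
  v15 WRITE a 4 -> skip
  v16 WRITE b 6 -> drop (> snap)
  v17 WRITE b 10 -> drop (> snap)
  v18 WRITE a 11 -> skip
  v19 WRITE c 2 -> skip
  v20 WRITE d 2 -> skip
  v21 WRITE d 3 -> skip
  v22 WRITE b 6 -> drop (> snap)
  v23 WRITE a 3 -> skip
  v24 WRITE c 11 -> skip
  v25 WRITE a 4 -> skip
  v26 WRITE b 12 -> drop (> snap)
  v27 WRITE a 10 -> skip
  v28 WRITE b 12 -> drop (> snap)
  v29 WRITE d 9 -> skip
  v30 WRITE a 9 -> skip
Collected: [(3, 11), (5, 12), (6, 4), (12, 10)]

Answer: v3 11
v5 12
v6 4
v12 10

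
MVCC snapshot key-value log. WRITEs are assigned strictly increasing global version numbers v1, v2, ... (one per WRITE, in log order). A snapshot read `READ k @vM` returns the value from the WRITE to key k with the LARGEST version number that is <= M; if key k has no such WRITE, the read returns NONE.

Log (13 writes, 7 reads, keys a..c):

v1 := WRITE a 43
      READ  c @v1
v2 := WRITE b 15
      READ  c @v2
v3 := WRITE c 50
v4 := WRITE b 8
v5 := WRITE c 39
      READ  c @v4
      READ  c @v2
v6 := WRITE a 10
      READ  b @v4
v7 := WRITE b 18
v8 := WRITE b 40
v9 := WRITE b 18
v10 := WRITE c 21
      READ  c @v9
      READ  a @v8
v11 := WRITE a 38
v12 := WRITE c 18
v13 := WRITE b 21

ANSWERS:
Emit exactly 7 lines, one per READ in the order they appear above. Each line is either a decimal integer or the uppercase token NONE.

Answer: NONE
NONE
50
NONE
8
39
10

Derivation:
v1: WRITE a=43  (a history now [(1, 43)])
READ c @v1: history=[] -> no version <= 1 -> NONE
v2: WRITE b=15  (b history now [(2, 15)])
READ c @v2: history=[] -> no version <= 2 -> NONE
v3: WRITE c=50  (c history now [(3, 50)])
v4: WRITE b=8  (b history now [(2, 15), (4, 8)])
v5: WRITE c=39  (c history now [(3, 50), (5, 39)])
READ c @v4: history=[(3, 50), (5, 39)] -> pick v3 -> 50
READ c @v2: history=[(3, 50), (5, 39)] -> no version <= 2 -> NONE
v6: WRITE a=10  (a history now [(1, 43), (6, 10)])
READ b @v4: history=[(2, 15), (4, 8)] -> pick v4 -> 8
v7: WRITE b=18  (b history now [(2, 15), (4, 8), (7, 18)])
v8: WRITE b=40  (b history now [(2, 15), (4, 8), (7, 18), (8, 40)])
v9: WRITE b=18  (b history now [(2, 15), (4, 8), (7, 18), (8, 40), (9, 18)])
v10: WRITE c=21  (c history now [(3, 50), (5, 39), (10, 21)])
READ c @v9: history=[(3, 50), (5, 39), (10, 21)] -> pick v5 -> 39
READ a @v8: history=[(1, 43), (6, 10)] -> pick v6 -> 10
v11: WRITE a=38  (a history now [(1, 43), (6, 10), (11, 38)])
v12: WRITE c=18  (c history now [(3, 50), (5, 39), (10, 21), (12, 18)])
v13: WRITE b=21  (b history now [(2, 15), (4, 8), (7, 18), (8, 40), (9, 18), (13, 21)])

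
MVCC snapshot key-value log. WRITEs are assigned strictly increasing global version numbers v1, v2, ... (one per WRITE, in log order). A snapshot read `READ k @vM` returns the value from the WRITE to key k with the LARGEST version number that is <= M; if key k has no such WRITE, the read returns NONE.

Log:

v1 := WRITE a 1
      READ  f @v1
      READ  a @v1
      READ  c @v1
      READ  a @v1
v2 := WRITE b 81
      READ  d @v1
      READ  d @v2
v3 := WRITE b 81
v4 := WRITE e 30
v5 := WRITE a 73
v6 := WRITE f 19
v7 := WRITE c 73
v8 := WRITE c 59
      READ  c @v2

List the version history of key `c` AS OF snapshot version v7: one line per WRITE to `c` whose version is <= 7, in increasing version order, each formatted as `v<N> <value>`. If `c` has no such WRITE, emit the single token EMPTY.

Answer: v7 73

Derivation:
Scan writes for key=c with version <= 7:
  v1 WRITE a 1 -> skip
  v2 WRITE b 81 -> skip
  v3 WRITE b 81 -> skip
  v4 WRITE e 30 -> skip
  v5 WRITE a 73 -> skip
  v6 WRITE f 19 -> skip
  v7 WRITE c 73 -> keep
  v8 WRITE c 59 -> drop (> snap)
Collected: [(7, 73)]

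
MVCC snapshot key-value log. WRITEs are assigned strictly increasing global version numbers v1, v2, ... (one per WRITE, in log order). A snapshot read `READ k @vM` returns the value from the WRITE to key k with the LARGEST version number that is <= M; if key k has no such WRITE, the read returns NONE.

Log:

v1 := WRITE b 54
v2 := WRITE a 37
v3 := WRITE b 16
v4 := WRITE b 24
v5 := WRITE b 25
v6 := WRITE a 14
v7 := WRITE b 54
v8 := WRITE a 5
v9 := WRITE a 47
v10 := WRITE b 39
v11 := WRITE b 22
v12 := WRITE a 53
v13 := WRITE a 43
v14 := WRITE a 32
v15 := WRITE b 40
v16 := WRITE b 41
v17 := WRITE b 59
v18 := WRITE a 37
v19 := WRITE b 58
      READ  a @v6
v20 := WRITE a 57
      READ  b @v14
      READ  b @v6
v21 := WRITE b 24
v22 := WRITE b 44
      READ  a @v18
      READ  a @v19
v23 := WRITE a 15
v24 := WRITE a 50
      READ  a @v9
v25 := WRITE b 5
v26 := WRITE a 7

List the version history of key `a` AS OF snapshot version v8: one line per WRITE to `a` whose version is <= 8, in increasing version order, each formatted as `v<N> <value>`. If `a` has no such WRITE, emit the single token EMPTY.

Scan writes for key=a with version <= 8:
  v1 WRITE b 54 -> skip
  v2 WRITE a 37 -> keep
  v3 WRITE b 16 -> skip
  v4 WRITE b 24 -> skip
  v5 WRITE b 25 -> skip
  v6 WRITE a 14 -> keep
  v7 WRITE b 54 -> skip
  v8 WRITE a 5 -> keep
  v9 WRITE a 47 -> drop (> snap)
  v10 WRITE b 39 -> skip
  v11 WRITE b 22 -> skip
  v12 WRITE a 53 -> drop (> snap)
  v13 WRITE a 43 -> drop (> snap)
  v14 WRITE a 32 -> drop (> snap)
  v15 WRITE b 40 -> skip
  v16 WRITE b 41 -> skip
  v17 WRITE b 59 -> skip
  v18 WRITE a 37 -> drop (> snap)
  v19 WRITE b 58 -> skip
  v20 WRITE a 57 -> drop (> snap)
  v21 WRITE b 24 -> skip
  v22 WRITE b 44 -> skip
  v23 WRITE a 15 -> drop (> snap)
  v24 WRITE a 50 -> drop (> snap)
  v25 WRITE b 5 -> skip
  v26 WRITE a 7 -> drop (> snap)
Collected: [(2, 37), (6, 14), (8, 5)]

Answer: v2 37
v6 14
v8 5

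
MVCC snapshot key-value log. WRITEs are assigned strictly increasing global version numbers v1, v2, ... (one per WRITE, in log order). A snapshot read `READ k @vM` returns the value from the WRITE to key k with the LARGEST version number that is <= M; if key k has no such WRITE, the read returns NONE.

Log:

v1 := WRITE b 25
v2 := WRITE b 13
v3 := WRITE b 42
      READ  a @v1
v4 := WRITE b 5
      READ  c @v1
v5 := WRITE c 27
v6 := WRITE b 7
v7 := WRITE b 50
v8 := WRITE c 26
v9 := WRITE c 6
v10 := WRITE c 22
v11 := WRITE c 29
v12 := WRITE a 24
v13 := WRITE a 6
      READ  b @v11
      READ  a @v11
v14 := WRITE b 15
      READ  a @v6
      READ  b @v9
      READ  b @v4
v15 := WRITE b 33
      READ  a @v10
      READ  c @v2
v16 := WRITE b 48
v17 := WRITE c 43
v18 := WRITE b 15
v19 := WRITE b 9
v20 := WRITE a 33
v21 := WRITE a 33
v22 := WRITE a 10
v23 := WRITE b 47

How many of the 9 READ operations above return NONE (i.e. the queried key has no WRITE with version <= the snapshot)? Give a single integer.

v1: WRITE b=25  (b history now [(1, 25)])
v2: WRITE b=13  (b history now [(1, 25), (2, 13)])
v3: WRITE b=42  (b history now [(1, 25), (2, 13), (3, 42)])
READ a @v1: history=[] -> no version <= 1 -> NONE
v4: WRITE b=5  (b history now [(1, 25), (2, 13), (3, 42), (4, 5)])
READ c @v1: history=[] -> no version <= 1 -> NONE
v5: WRITE c=27  (c history now [(5, 27)])
v6: WRITE b=7  (b history now [(1, 25), (2, 13), (3, 42), (4, 5), (6, 7)])
v7: WRITE b=50  (b history now [(1, 25), (2, 13), (3, 42), (4, 5), (6, 7), (7, 50)])
v8: WRITE c=26  (c history now [(5, 27), (8, 26)])
v9: WRITE c=6  (c history now [(5, 27), (8, 26), (9, 6)])
v10: WRITE c=22  (c history now [(5, 27), (8, 26), (9, 6), (10, 22)])
v11: WRITE c=29  (c history now [(5, 27), (8, 26), (9, 6), (10, 22), (11, 29)])
v12: WRITE a=24  (a history now [(12, 24)])
v13: WRITE a=6  (a history now [(12, 24), (13, 6)])
READ b @v11: history=[(1, 25), (2, 13), (3, 42), (4, 5), (6, 7), (7, 50)] -> pick v7 -> 50
READ a @v11: history=[(12, 24), (13, 6)] -> no version <= 11 -> NONE
v14: WRITE b=15  (b history now [(1, 25), (2, 13), (3, 42), (4, 5), (6, 7), (7, 50), (14, 15)])
READ a @v6: history=[(12, 24), (13, 6)] -> no version <= 6 -> NONE
READ b @v9: history=[(1, 25), (2, 13), (3, 42), (4, 5), (6, 7), (7, 50), (14, 15)] -> pick v7 -> 50
READ b @v4: history=[(1, 25), (2, 13), (3, 42), (4, 5), (6, 7), (7, 50), (14, 15)] -> pick v4 -> 5
v15: WRITE b=33  (b history now [(1, 25), (2, 13), (3, 42), (4, 5), (6, 7), (7, 50), (14, 15), (15, 33)])
READ a @v10: history=[(12, 24), (13, 6)] -> no version <= 10 -> NONE
READ c @v2: history=[(5, 27), (8, 26), (9, 6), (10, 22), (11, 29)] -> no version <= 2 -> NONE
v16: WRITE b=48  (b history now [(1, 25), (2, 13), (3, 42), (4, 5), (6, 7), (7, 50), (14, 15), (15, 33), (16, 48)])
v17: WRITE c=43  (c history now [(5, 27), (8, 26), (9, 6), (10, 22), (11, 29), (17, 43)])
v18: WRITE b=15  (b history now [(1, 25), (2, 13), (3, 42), (4, 5), (6, 7), (7, 50), (14, 15), (15, 33), (16, 48), (18, 15)])
v19: WRITE b=9  (b history now [(1, 25), (2, 13), (3, 42), (4, 5), (6, 7), (7, 50), (14, 15), (15, 33), (16, 48), (18, 15), (19, 9)])
v20: WRITE a=33  (a history now [(12, 24), (13, 6), (20, 33)])
v21: WRITE a=33  (a history now [(12, 24), (13, 6), (20, 33), (21, 33)])
v22: WRITE a=10  (a history now [(12, 24), (13, 6), (20, 33), (21, 33), (22, 10)])
v23: WRITE b=47  (b history now [(1, 25), (2, 13), (3, 42), (4, 5), (6, 7), (7, 50), (14, 15), (15, 33), (16, 48), (18, 15), (19, 9), (23, 47)])
Read results in order: ['NONE', 'NONE', '50', 'NONE', 'NONE', '50', '5', 'NONE', 'NONE']
NONE count = 6

Answer: 6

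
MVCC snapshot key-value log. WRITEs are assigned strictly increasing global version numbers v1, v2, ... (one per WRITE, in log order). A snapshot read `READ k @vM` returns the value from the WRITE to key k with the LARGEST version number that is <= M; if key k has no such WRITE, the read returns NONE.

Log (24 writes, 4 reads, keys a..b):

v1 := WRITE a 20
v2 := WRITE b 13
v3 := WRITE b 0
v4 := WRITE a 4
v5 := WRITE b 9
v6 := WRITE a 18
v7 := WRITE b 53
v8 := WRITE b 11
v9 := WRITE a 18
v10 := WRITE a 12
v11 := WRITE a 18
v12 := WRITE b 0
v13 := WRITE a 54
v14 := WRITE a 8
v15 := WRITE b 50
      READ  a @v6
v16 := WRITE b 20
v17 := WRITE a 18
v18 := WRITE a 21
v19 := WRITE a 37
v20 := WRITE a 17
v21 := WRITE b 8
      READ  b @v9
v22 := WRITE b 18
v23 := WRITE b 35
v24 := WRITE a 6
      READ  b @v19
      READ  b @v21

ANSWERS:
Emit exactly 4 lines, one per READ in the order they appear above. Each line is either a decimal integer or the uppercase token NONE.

v1: WRITE a=20  (a history now [(1, 20)])
v2: WRITE b=13  (b history now [(2, 13)])
v3: WRITE b=0  (b history now [(2, 13), (3, 0)])
v4: WRITE a=4  (a history now [(1, 20), (4, 4)])
v5: WRITE b=9  (b history now [(2, 13), (3, 0), (5, 9)])
v6: WRITE a=18  (a history now [(1, 20), (4, 4), (6, 18)])
v7: WRITE b=53  (b history now [(2, 13), (3, 0), (5, 9), (7, 53)])
v8: WRITE b=11  (b history now [(2, 13), (3, 0), (5, 9), (7, 53), (8, 11)])
v9: WRITE a=18  (a history now [(1, 20), (4, 4), (6, 18), (9, 18)])
v10: WRITE a=12  (a history now [(1, 20), (4, 4), (6, 18), (9, 18), (10, 12)])
v11: WRITE a=18  (a history now [(1, 20), (4, 4), (6, 18), (9, 18), (10, 12), (11, 18)])
v12: WRITE b=0  (b history now [(2, 13), (3, 0), (5, 9), (7, 53), (8, 11), (12, 0)])
v13: WRITE a=54  (a history now [(1, 20), (4, 4), (6, 18), (9, 18), (10, 12), (11, 18), (13, 54)])
v14: WRITE a=8  (a history now [(1, 20), (4, 4), (6, 18), (9, 18), (10, 12), (11, 18), (13, 54), (14, 8)])
v15: WRITE b=50  (b history now [(2, 13), (3, 0), (5, 9), (7, 53), (8, 11), (12, 0), (15, 50)])
READ a @v6: history=[(1, 20), (4, 4), (6, 18), (9, 18), (10, 12), (11, 18), (13, 54), (14, 8)] -> pick v6 -> 18
v16: WRITE b=20  (b history now [(2, 13), (3, 0), (5, 9), (7, 53), (8, 11), (12, 0), (15, 50), (16, 20)])
v17: WRITE a=18  (a history now [(1, 20), (4, 4), (6, 18), (9, 18), (10, 12), (11, 18), (13, 54), (14, 8), (17, 18)])
v18: WRITE a=21  (a history now [(1, 20), (4, 4), (6, 18), (9, 18), (10, 12), (11, 18), (13, 54), (14, 8), (17, 18), (18, 21)])
v19: WRITE a=37  (a history now [(1, 20), (4, 4), (6, 18), (9, 18), (10, 12), (11, 18), (13, 54), (14, 8), (17, 18), (18, 21), (19, 37)])
v20: WRITE a=17  (a history now [(1, 20), (4, 4), (6, 18), (9, 18), (10, 12), (11, 18), (13, 54), (14, 8), (17, 18), (18, 21), (19, 37), (20, 17)])
v21: WRITE b=8  (b history now [(2, 13), (3, 0), (5, 9), (7, 53), (8, 11), (12, 0), (15, 50), (16, 20), (21, 8)])
READ b @v9: history=[(2, 13), (3, 0), (5, 9), (7, 53), (8, 11), (12, 0), (15, 50), (16, 20), (21, 8)] -> pick v8 -> 11
v22: WRITE b=18  (b history now [(2, 13), (3, 0), (5, 9), (7, 53), (8, 11), (12, 0), (15, 50), (16, 20), (21, 8), (22, 18)])
v23: WRITE b=35  (b history now [(2, 13), (3, 0), (5, 9), (7, 53), (8, 11), (12, 0), (15, 50), (16, 20), (21, 8), (22, 18), (23, 35)])
v24: WRITE a=6  (a history now [(1, 20), (4, 4), (6, 18), (9, 18), (10, 12), (11, 18), (13, 54), (14, 8), (17, 18), (18, 21), (19, 37), (20, 17), (24, 6)])
READ b @v19: history=[(2, 13), (3, 0), (5, 9), (7, 53), (8, 11), (12, 0), (15, 50), (16, 20), (21, 8), (22, 18), (23, 35)] -> pick v16 -> 20
READ b @v21: history=[(2, 13), (3, 0), (5, 9), (7, 53), (8, 11), (12, 0), (15, 50), (16, 20), (21, 8), (22, 18), (23, 35)] -> pick v21 -> 8

Answer: 18
11
20
8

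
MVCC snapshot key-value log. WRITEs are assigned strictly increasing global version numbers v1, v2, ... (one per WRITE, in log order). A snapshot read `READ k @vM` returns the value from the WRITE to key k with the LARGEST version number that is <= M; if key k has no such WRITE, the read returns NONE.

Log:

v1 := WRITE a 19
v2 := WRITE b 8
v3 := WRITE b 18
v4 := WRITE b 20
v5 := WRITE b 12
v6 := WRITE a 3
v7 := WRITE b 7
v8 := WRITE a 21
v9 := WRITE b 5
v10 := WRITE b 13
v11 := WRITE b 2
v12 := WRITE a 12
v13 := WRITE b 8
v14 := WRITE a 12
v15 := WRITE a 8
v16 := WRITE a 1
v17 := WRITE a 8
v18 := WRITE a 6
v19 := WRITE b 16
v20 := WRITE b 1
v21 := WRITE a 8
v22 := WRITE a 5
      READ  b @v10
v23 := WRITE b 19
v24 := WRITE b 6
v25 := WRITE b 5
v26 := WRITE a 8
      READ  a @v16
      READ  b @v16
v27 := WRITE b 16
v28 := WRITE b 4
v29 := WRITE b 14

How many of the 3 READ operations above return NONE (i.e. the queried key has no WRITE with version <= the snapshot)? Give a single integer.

Answer: 0

Derivation:
v1: WRITE a=19  (a history now [(1, 19)])
v2: WRITE b=8  (b history now [(2, 8)])
v3: WRITE b=18  (b history now [(2, 8), (3, 18)])
v4: WRITE b=20  (b history now [(2, 8), (3, 18), (4, 20)])
v5: WRITE b=12  (b history now [(2, 8), (3, 18), (4, 20), (5, 12)])
v6: WRITE a=3  (a history now [(1, 19), (6, 3)])
v7: WRITE b=7  (b history now [(2, 8), (3, 18), (4, 20), (5, 12), (7, 7)])
v8: WRITE a=21  (a history now [(1, 19), (6, 3), (8, 21)])
v9: WRITE b=5  (b history now [(2, 8), (3, 18), (4, 20), (5, 12), (7, 7), (9, 5)])
v10: WRITE b=13  (b history now [(2, 8), (3, 18), (4, 20), (5, 12), (7, 7), (9, 5), (10, 13)])
v11: WRITE b=2  (b history now [(2, 8), (3, 18), (4, 20), (5, 12), (7, 7), (9, 5), (10, 13), (11, 2)])
v12: WRITE a=12  (a history now [(1, 19), (6, 3), (8, 21), (12, 12)])
v13: WRITE b=8  (b history now [(2, 8), (3, 18), (4, 20), (5, 12), (7, 7), (9, 5), (10, 13), (11, 2), (13, 8)])
v14: WRITE a=12  (a history now [(1, 19), (6, 3), (8, 21), (12, 12), (14, 12)])
v15: WRITE a=8  (a history now [(1, 19), (6, 3), (8, 21), (12, 12), (14, 12), (15, 8)])
v16: WRITE a=1  (a history now [(1, 19), (6, 3), (8, 21), (12, 12), (14, 12), (15, 8), (16, 1)])
v17: WRITE a=8  (a history now [(1, 19), (6, 3), (8, 21), (12, 12), (14, 12), (15, 8), (16, 1), (17, 8)])
v18: WRITE a=6  (a history now [(1, 19), (6, 3), (8, 21), (12, 12), (14, 12), (15, 8), (16, 1), (17, 8), (18, 6)])
v19: WRITE b=16  (b history now [(2, 8), (3, 18), (4, 20), (5, 12), (7, 7), (9, 5), (10, 13), (11, 2), (13, 8), (19, 16)])
v20: WRITE b=1  (b history now [(2, 8), (3, 18), (4, 20), (5, 12), (7, 7), (9, 5), (10, 13), (11, 2), (13, 8), (19, 16), (20, 1)])
v21: WRITE a=8  (a history now [(1, 19), (6, 3), (8, 21), (12, 12), (14, 12), (15, 8), (16, 1), (17, 8), (18, 6), (21, 8)])
v22: WRITE a=5  (a history now [(1, 19), (6, 3), (8, 21), (12, 12), (14, 12), (15, 8), (16, 1), (17, 8), (18, 6), (21, 8), (22, 5)])
READ b @v10: history=[(2, 8), (3, 18), (4, 20), (5, 12), (7, 7), (9, 5), (10, 13), (11, 2), (13, 8), (19, 16), (20, 1)] -> pick v10 -> 13
v23: WRITE b=19  (b history now [(2, 8), (3, 18), (4, 20), (5, 12), (7, 7), (9, 5), (10, 13), (11, 2), (13, 8), (19, 16), (20, 1), (23, 19)])
v24: WRITE b=6  (b history now [(2, 8), (3, 18), (4, 20), (5, 12), (7, 7), (9, 5), (10, 13), (11, 2), (13, 8), (19, 16), (20, 1), (23, 19), (24, 6)])
v25: WRITE b=5  (b history now [(2, 8), (3, 18), (4, 20), (5, 12), (7, 7), (9, 5), (10, 13), (11, 2), (13, 8), (19, 16), (20, 1), (23, 19), (24, 6), (25, 5)])
v26: WRITE a=8  (a history now [(1, 19), (6, 3), (8, 21), (12, 12), (14, 12), (15, 8), (16, 1), (17, 8), (18, 6), (21, 8), (22, 5), (26, 8)])
READ a @v16: history=[(1, 19), (6, 3), (8, 21), (12, 12), (14, 12), (15, 8), (16, 1), (17, 8), (18, 6), (21, 8), (22, 5), (26, 8)] -> pick v16 -> 1
READ b @v16: history=[(2, 8), (3, 18), (4, 20), (5, 12), (7, 7), (9, 5), (10, 13), (11, 2), (13, 8), (19, 16), (20, 1), (23, 19), (24, 6), (25, 5)] -> pick v13 -> 8
v27: WRITE b=16  (b history now [(2, 8), (3, 18), (4, 20), (5, 12), (7, 7), (9, 5), (10, 13), (11, 2), (13, 8), (19, 16), (20, 1), (23, 19), (24, 6), (25, 5), (27, 16)])
v28: WRITE b=4  (b history now [(2, 8), (3, 18), (4, 20), (5, 12), (7, 7), (9, 5), (10, 13), (11, 2), (13, 8), (19, 16), (20, 1), (23, 19), (24, 6), (25, 5), (27, 16), (28, 4)])
v29: WRITE b=14  (b history now [(2, 8), (3, 18), (4, 20), (5, 12), (7, 7), (9, 5), (10, 13), (11, 2), (13, 8), (19, 16), (20, 1), (23, 19), (24, 6), (25, 5), (27, 16), (28, 4), (29, 14)])
Read results in order: ['13', '1', '8']
NONE count = 0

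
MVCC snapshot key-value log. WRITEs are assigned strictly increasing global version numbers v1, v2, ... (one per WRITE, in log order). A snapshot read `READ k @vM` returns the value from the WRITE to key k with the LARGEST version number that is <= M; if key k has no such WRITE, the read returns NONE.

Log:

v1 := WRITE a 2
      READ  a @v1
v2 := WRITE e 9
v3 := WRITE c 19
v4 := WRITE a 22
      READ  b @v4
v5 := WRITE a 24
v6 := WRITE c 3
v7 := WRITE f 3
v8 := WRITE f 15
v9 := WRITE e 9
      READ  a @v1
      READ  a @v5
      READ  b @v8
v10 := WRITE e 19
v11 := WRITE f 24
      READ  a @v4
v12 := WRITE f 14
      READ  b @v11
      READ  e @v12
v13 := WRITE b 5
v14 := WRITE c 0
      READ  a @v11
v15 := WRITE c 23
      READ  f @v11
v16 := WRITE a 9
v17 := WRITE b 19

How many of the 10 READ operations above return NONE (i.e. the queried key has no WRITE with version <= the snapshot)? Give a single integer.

v1: WRITE a=2  (a history now [(1, 2)])
READ a @v1: history=[(1, 2)] -> pick v1 -> 2
v2: WRITE e=9  (e history now [(2, 9)])
v3: WRITE c=19  (c history now [(3, 19)])
v4: WRITE a=22  (a history now [(1, 2), (4, 22)])
READ b @v4: history=[] -> no version <= 4 -> NONE
v5: WRITE a=24  (a history now [(1, 2), (4, 22), (5, 24)])
v6: WRITE c=3  (c history now [(3, 19), (6, 3)])
v7: WRITE f=3  (f history now [(7, 3)])
v8: WRITE f=15  (f history now [(7, 3), (8, 15)])
v9: WRITE e=9  (e history now [(2, 9), (9, 9)])
READ a @v1: history=[(1, 2), (4, 22), (5, 24)] -> pick v1 -> 2
READ a @v5: history=[(1, 2), (4, 22), (5, 24)] -> pick v5 -> 24
READ b @v8: history=[] -> no version <= 8 -> NONE
v10: WRITE e=19  (e history now [(2, 9), (9, 9), (10, 19)])
v11: WRITE f=24  (f history now [(7, 3), (8, 15), (11, 24)])
READ a @v4: history=[(1, 2), (4, 22), (5, 24)] -> pick v4 -> 22
v12: WRITE f=14  (f history now [(7, 3), (8, 15), (11, 24), (12, 14)])
READ b @v11: history=[] -> no version <= 11 -> NONE
READ e @v12: history=[(2, 9), (9, 9), (10, 19)] -> pick v10 -> 19
v13: WRITE b=5  (b history now [(13, 5)])
v14: WRITE c=0  (c history now [(3, 19), (6, 3), (14, 0)])
READ a @v11: history=[(1, 2), (4, 22), (5, 24)] -> pick v5 -> 24
v15: WRITE c=23  (c history now [(3, 19), (6, 3), (14, 0), (15, 23)])
READ f @v11: history=[(7, 3), (8, 15), (11, 24), (12, 14)] -> pick v11 -> 24
v16: WRITE a=9  (a history now [(1, 2), (4, 22), (5, 24), (16, 9)])
v17: WRITE b=19  (b history now [(13, 5), (17, 19)])
Read results in order: ['2', 'NONE', '2', '24', 'NONE', '22', 'NONE', '19', '24', '24']
NONE count = 3

Answer: 3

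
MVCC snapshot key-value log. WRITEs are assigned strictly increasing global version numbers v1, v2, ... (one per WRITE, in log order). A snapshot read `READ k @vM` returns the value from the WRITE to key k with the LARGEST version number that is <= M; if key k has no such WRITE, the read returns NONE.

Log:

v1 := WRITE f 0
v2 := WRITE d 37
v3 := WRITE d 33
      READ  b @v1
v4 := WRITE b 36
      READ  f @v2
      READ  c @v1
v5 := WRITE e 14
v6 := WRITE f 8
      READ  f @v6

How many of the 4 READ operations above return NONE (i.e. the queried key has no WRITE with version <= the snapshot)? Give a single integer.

v1: WRITE f=0  (f history now [(1, 0)])
v2: WRITE d=37  (d history now [(2, 37)])
v3: WRITE d=33  (d history now [(2, 37), (3, 33)])
READ b @v1: history=[] -> no version <= 1 -> NONE
v4: WRITE b=36  (b history now [(4, 36)])
READ f @v2: history=[(1, 0)] -> pick v1 -> 0
READ c @v1: history=[] -> no version <= 1 -> NONE
v5: WRITE e=14  (e history now [(5, 14)])
v6: WRITE f=8  (f history now [(1, 0), (6, 8)])
READ f @v6: history=[(1, 0), (6, 8)] -> pick v6 -> 8
Read results in order: ['NONE', '0', 'NONE', '8']
NONE count = 2

Answer: 2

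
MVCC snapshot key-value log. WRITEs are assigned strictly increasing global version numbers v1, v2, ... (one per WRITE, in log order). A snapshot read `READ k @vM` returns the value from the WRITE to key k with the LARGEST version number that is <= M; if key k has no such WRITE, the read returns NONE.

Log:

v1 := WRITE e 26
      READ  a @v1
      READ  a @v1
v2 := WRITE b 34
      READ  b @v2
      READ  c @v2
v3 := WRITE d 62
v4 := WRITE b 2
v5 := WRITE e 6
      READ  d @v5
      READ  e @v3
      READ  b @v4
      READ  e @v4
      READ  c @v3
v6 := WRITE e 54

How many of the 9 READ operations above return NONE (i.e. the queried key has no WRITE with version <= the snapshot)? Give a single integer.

Answer: 4

Derivation:
v1: WRITE e=26  (e history now [(1, 26)])
READ a @v1: history=[] -> no version <= 1 -> NONE
READ a @v1: history=[] -> no version <= 1 -> NONE
v2: WRITE b=34  (b history now [(2, 34)])
READ b @v2: history=[(2, 34)] -> pick v2 -> 34
READ c @v2: history=[] -> no version <= 2 -> NONE
v3: WRITE d=62  (d history now [(3, 62)])
v4: WRITE b=2  (b history now [(2, 34), (4, 2)])
v5: WRITE e=6  (e history now [(1, 26), (5, 6)])
READ d @v5: history=[(3, 62)] -> pick v3 -> 62
READ e @v3: history=[(1, 26), (5, 6)] -> pick v1 -> 26
READ b @v4: history=[(2, 34), (4, 2)] -> pick v4 -> 2
READ e @v4: history=[(1, 26), (5, 6)] -> pick v1 -> 26
READ c @v3: history=[] -> no version <= 3 -> NONE
v6: WRITE e=54  (e history now [(1, 26), (5, 6), (6, 54)])
Read results in order: ['NONE', 'NONE', '34', 'NONE', '62', '26', '2', '26', 'NONE']
NONE count = 4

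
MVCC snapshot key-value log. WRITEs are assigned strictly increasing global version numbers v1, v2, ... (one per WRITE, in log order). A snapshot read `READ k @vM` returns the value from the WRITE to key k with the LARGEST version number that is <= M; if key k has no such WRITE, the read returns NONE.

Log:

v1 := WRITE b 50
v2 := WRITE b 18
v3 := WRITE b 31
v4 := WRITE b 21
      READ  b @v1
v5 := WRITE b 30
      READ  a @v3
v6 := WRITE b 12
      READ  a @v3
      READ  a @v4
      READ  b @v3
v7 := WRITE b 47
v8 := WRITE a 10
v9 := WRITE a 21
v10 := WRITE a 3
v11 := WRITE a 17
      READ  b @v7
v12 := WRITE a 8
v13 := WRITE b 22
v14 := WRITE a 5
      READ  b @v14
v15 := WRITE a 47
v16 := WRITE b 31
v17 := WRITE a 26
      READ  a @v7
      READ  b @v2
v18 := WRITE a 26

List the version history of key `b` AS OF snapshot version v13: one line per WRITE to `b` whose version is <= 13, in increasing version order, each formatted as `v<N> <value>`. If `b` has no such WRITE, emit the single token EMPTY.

Answer: v1 50
v2 18
v3 31
v4 21
v5 30
v6 12
v7 47
v13 22

Derivation:
Scan writes for key=b with version <= 13:
  v1 WRITE b 50 -> keep
  v2 WRITE b 18 -> keep
  v3 WRITE b 31 -> keep
  v4 WRITE b 21 -> keep
  v5 WRITE b 30 -> keep
  v6 WRITE b 12 -> keep
  v7 WRITE b 47 -> keep
  v8 WRITE a 10 -> skip
  v9 WRITE a 21 -> skip
  v10 WRITE a 3 -> skip
  v11 WRITE a 17 -> skip
  v12 WRITE a 8 -> skip
  v13 WRITE b 22 -> keep
  v14 WRITE a 5 -> skip
  v15 WRITE a 47 -> skip
  v16 WRITE b 31 -> drop (> snap)
  v17 WRITE a 26 -> skip
  v18 WRITE a 26 -> skip
Collected: [(1, 50), (2, 18), (3, 31), (4, 21), (5, 30), (6, 12), (7, 47), (13, 22)]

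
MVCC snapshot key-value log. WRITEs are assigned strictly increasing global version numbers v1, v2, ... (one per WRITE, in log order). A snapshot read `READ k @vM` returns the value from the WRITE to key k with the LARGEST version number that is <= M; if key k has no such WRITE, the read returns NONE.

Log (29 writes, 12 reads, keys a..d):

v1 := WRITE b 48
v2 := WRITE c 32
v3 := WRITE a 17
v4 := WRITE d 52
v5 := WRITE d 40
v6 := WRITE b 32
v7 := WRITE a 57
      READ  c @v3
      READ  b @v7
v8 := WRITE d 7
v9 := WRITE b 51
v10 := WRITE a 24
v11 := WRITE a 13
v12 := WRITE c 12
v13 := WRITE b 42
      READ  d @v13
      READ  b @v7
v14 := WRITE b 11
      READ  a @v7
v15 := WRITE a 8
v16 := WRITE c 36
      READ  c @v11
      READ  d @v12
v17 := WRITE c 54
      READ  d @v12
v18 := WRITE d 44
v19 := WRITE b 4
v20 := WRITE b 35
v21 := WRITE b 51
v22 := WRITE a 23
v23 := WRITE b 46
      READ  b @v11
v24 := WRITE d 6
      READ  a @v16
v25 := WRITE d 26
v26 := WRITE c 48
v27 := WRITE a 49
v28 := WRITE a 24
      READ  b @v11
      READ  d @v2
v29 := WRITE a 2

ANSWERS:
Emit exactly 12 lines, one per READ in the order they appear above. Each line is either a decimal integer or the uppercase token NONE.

v1: WRITE b=48  (b history now [(1, 48)])
v2: WRITE c=32  (c history now [(2, 32)])
v3: WRITE a=17  (a history now [(3, 17)])
v4: WRITE d=52  (d history now [(4, 52)])
v5: WRITE d=40  (d history now [(4, 52), (5, 40)])
v6: WRITE b=32  (b history now [(1, 48), (6, 32)])
v7: WRITE a=57  (a history now [(3, 17), (7, 57)])
READ c @v3: history=[(2, 32)] -> pick v2 -> 32
READ b @v7: history=[(1, 48), (6, 32)] -> pick v6 -> 32
v8: WRITE d=7  (d history now [(4, 52), (5, 40), (8, 7)])
v9: WRITE b=51  (b history now [(1, 48), (6, 32), (9, 51)])
v10: WRITE a=24  (a history now [(3, 17), (7, 57), (10, 24)])
v11: WRITE a=13  (a history now [(3, 17), (7, 57), (10, 24), (11, 13)])
v12: WRITE c=12  (c history now [(2, 32), (12, 12)])
v13: WRITE b=42  (b history now [(1, 48), (6, 32), (9, 51), (13, 42)])
READ d @v13: history=[(4, 52), (5, 40), (8, 7)] -> pick v8 -> 7
READ b @v7: history=[(1, 48), (6, 32), (9, 51), (13, 42)] -> pick v6 -> 32
v14: WRITE b=11  (b history now [(1, 48), (6, 32), (9, 51), (13, 42), (14, 11)])
READ a @v7: history=[(3, 17), (7, 57), (10, 24), (11, 13)] -> pick v7 -> 57
v15: WRITE a=8  (a history now [(3, 17), (7, 57), (10, 24), (11, 13), (15, 8)])
v16: WRITE c=36  (c history now [(2, 32), (12, 12), (16, 36)])
READ c @v11: history=[(2, 32), (12, 12), (16, 36)] -> pick v2 -> 32
READ d @v12: history=[(4, 52), (5, 40), (8, 7)] -> pick v8 -> 7
v17: WRITE c=54  (c history now [(2, 32), (12, 12), (16, 36), (17, 54)])
READ d @v12: history=[(4, 52), (5, 40), (8, 7)] -> pick v8 -> 7
v18: WRITE d=44  (d history now [(4, 52), (5, 40), (8, 7), (18, 44)])
v19: WRITE b=4  (b history now [(1, 48), (6, 32), (9, 51), (13, 42), (14, 11), (19, 4)])
v20: WRITE b=35  (b history now [(1, 48), (6, 32), (9, 51), (13, 42), (14, 11), (19, 4), (20, 35)])
v21: WRITE b=51  (b history now [(1, 48), (6, 32), (9, 51), (13, 42), (14, 11), (19, 4), (20, 35), (21, 51)])
v22: WRITE a=23  (a history now [(3, 17), (7, 57), (10, 24), (11, 13), (15, 8), (22, 23)])
v23: WRITE b=46  (b history now [(1, 48), (6, 32), (9, 51), (13, 42), (14, 11), (19, 4), (20, 35), (21, 51), (23, 46)])
READ b @v11: history=[(1, 48), (6, 32), (9, 51), (13, 42), (14, 11), (19, 4), (20, 35), (21, 51), (23, 46)] -> pick v9 -> 51
v24: WRITE d=6  (d history now [(4, 52), (5, 40), (8, 7), (18, 44), (24, 6)])
READ a @v16: history=[(3, 17), (7, 57), (10, 24), (11, 13), (15, 8), (22, 23)] -> pick v15 -> 8
v25: WRITE d=26  (d history now [(4, 52), (5, 40), (8, 7), (18, 44), (24, 6), (25, 26)])
v26: WRITE c=48  (c history now [(2, 32), (12, 12), (16, 36), (17, 54), (26, 48)])
v27: WRITE a=49  (a history now [(3, 17), (7, 57), (10, 24), (11, 13), (15, 8), (22, 23), (27, 49)])
v28: WRITE a=24  (a history now [(3, 17), (7, 57), (10, 24), (11, 13), (15, 8), (22, 23), (27, 49), (28, 24)])
READ b @v11: history=[(1, 48), (6, 32), (9, 51), (13, 42), (14, 11), (19, 4), (20, 35), (21, 51), (23, 46)] -> pick v9 -> 51
READ d @v2: history=[(4, 52), (5, 40), (8, 7), (18, 44), (24, 6), (25, 26)] -> no version <= 2 -> NONE
v29: WRITE a=2  (a history now [(3, 17), (7, 57), (10, 24), (11, 13), (15, 8), (22, 23), (27, 49), (28, 24), (29, 2)])

Answer: 32
32
7
32
57
32
7
7
51
8
51
NONE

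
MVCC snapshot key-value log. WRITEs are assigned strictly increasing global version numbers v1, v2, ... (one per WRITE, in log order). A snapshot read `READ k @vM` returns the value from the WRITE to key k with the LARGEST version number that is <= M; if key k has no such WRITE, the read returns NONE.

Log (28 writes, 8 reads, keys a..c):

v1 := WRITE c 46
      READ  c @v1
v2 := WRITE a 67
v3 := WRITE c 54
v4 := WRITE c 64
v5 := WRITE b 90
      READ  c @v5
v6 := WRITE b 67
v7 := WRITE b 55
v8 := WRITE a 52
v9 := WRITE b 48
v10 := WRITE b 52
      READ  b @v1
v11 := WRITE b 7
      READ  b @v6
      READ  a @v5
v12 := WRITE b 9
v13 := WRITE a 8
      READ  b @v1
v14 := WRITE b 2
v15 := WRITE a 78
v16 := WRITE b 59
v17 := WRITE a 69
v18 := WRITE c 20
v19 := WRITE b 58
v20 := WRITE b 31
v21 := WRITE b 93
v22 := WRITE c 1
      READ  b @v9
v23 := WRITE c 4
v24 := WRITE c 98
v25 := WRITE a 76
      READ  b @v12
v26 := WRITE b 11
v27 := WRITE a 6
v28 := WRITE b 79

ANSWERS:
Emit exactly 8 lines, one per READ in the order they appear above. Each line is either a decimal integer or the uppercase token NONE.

Answer: 46
64
NONE
67
67
NONE
48
9

Derivation:
v1: WRITE c=46  (c history now [(1, 46)])
READ c @v1: history=[(1, 46)] -> pick v1 -> 46
v2: WRITE a=67  (a history now [(2, 67)])
v3: WRITE c=54  (c history now [(1, 46), (3, 54)])
v4: WRITE c=64  (c history now [(1, 46), (3, 54), (4, 64)])
v5: WRITE b=90  (b history now [(5, 90)])
READ c @v5: history=[(1, 46), (3, 54), (4, 64)] -> pick v4 -> 64
v6: WRITE b=67  (b history now [(5, 90), (6, 67)])
v7: WRITE b=55  (b history now [(5, 90), (6, 67), (7, 55)])
v8: WRITE a=52  (a history now [(2, 67), (8, 52)])
v9: WRITE b=48  (b history now [(5, 90), (6, 67), (7, 55), (9, 48)])
v10: WRITE b=52  (b history now [(5, 90), (6, 67), (7, 55), (9, 48), (10, 52)])
READ b @v1: history=[(5, 90), (6, 67), (7, 55), (9, 48), (10, 52)] -> no version <= 1 -> NONE
v11: WRITE b=7  (b history now [(5, 90), (6, 67), (7, 55), (9, 48), (10, 52), (11, 7)])
READ b @v6: history=[(5, 90), (6, 67), (7, 55), (9, 48), (10, 52), (11, 7)] -> pick v6 -> 67
READ a @v5: history=[(2, 67), (8, 52)] -> pick v2 -> 67
v12: WRITE b=9  (b history now [(5, 90), (6, 67), (7, 55), (9, 48), (10, 52), (11, 7), (12, 9)])
v13: WRITE a=8  (a history now [(2, 67), (8, 52), (13, 8)])
READ b @v1: history=[(5, 90), (6, 67), (7, 55), (9, 48), (10, 52), (11, 7), (12, 9)] -> no version <= 1 -> NONE
v14: WRITE b=2  (b history now [(5, 90), (6, 67), (7, 55), (9, 48), (10, 52), (11, 7), (12, 9), (14, 2)])
v15: WRITE a=78  (a history now [(2, 67), (8, 52), (13, 8), (15, 78)])
v16: WRITE b=59  (b history now [(5, 90), (6, 67), (7, 55), (9, 48), (10, 52), (11, 7), (12, 9), (14, 2), (16, 59)])
v17: WRITE a=69  (a history now [(2, 67), (8, 52), (13, 8), (15, 78), (17, 69)])
v18: WRITE c=20  (c history now [(1, 46), (3, 54), (4, 64), (18, 20)])
v19: WRITE b=58  (b history now [(5, 90), (6, 67), (7, 55), (9, 48), (10, 52), (11, 7), (12, 9), (14, 2), (16, 59), (19, 58)])
v20: WRITE b=31  (b history now [(5, 90), (6, 67), (7, 55), (9, 48), (10, 52), (11, 7), (12, 9), (14, 2), (16, 59), (19, 58), (20, 31)])
v21: WRITE b=93  (b history now [(5, 90), (6, 67), (7, 55), (9, 48), (10, 52), (11, 7), (12, 9), (14, 2), (16, 59), (19, 58), (20, 31), (21, 93)])
v22: WRITE c=1  (c history now [(1, 46), (3, 54), (4, 64), (18, 20), (22, 1)])
READ b @v9: history=[(5, 90), (6, 67), (7, 55), (9, 48), (10, 52), (11, 7), (12, 9), (14, 2), (16, 59), (19, 58), (20, 31), (21, 93)] -> pick v9 -> 48
v23: WRITE c=4  (c history now [(1, 46), (3, 54), (4, 64), (18, 20), (22, 1), (23, 4)])
v24: WRITE c=98  (c history now [(1, 46), (3, 54), (4, 64), (18, 20), (22, 1), (23, 4), (24, 98)])
v25: WRITE a=76  (a history now [(2, 67), (8, 52), (13, 8), (15, 78), (17, 69), (25, 76)])
READ b @v12: history=[(5, 90), (6, 67), (7, 55), (9, 48), (10, 52), (11, 7), (12, 9), (14, 2), (16, 59), (19, 58), (20, 31), (21, 93)] -> pick v12 -> 9
v26: WRITE b=11  (b history now [(5, 90), (6, 67), (7, 55), (9, 48), (10, 52), (11, 7), (12, 9), (14, 2), (16, 59), (19, 58), (20, 31), (21, 93), (26, 11)])
v27: WRITE a=6  (a history now [(2, 67), (8, 52), (13, 8), (15, 78), (17, 69), (25, 76), (27, 6)])
v28: WRITE b=79  (b history now [(5, 90), (6, 67), (7, 55), (9, 48), (10, 52), (11, 7), (12, 9), (14, 2), (16, 59), (19, 58), (20, 31), (21, 93), (26, 11), (28, 79)])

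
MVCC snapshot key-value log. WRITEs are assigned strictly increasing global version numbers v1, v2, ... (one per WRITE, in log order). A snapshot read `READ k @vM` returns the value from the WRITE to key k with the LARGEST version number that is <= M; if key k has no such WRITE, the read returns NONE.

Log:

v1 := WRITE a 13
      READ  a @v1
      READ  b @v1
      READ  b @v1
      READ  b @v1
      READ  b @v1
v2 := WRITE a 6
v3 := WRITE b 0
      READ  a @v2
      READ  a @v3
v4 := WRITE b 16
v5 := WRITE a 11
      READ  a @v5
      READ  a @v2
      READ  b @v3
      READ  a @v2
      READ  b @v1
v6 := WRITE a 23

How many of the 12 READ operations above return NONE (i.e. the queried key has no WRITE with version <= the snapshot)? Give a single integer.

Answer: 5

Derivation:
v1: WRITE a=13  (a history now [(1, 13)])
READ a @v1: history=[(1, 13)] -> pick v1 -> 13
READ b @v1: history=[] -> no version <= 1 -> NONE
READ b @v1: history=[] -> no version <= 1 -> NONE
READ b @v1: history=[] -> no version <= 1 -> NONE
READ b @v1: history=[] -> no version <= 1 -> NONE
v2: WRITE a=6  (a history now [(1, 13), (2, 6)])
v3: WRITE b=0  (b history now [(3, 0)])
READ a @v2: history=[(1, 13), (2, 6)] -> pick v2 -> 6
READ a @v3: history=[(1, 13), (2, 6)] -> pick v2 -> 6
v4: WRITE b=16  (b history now [(3, 0), (4, 16)])
v5: WRITE a=11  (a history now [(1, 13), (2, 6), (5, 11)])
READ a @v5: history=[(1, 13), (2, 6), (5, 11)] -> pick v5 -> 11
READ a @v2: history=[(1, 13), (2, 6), (5, 11)] -> pick v2 -> 6
READ b @v3: history=[(3, 0), (4, 16)] -> pick v3 -> 0
READ a @v2: history=[(1, 13), (2, 6), (5, 11)] -> pick v2 -> 6
READ b @v1: history=[(3, 0), (4, 16)] -> no version <= 1 -> NONE
v6: WRITE a=23  (a history now [(1, 13), (2, 6), (5, 11), (6, 23)])
Read results in order: ['13', 'NONE', 'NONE', 'NONE', 'NONE', '6', '6', '11', '6', '0', '6', 'NONE']
NONE count = 5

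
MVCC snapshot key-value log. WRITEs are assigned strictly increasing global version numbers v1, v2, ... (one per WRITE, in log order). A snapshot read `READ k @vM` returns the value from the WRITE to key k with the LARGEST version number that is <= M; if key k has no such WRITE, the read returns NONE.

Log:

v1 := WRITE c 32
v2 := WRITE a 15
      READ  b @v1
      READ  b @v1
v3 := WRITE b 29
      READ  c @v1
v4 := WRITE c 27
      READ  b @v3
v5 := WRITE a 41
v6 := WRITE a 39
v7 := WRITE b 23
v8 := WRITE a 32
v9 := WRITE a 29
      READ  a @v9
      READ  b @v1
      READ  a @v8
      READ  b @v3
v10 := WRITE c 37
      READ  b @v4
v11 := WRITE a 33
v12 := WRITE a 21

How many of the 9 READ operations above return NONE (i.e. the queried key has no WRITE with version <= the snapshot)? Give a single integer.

v1: WRITE c=32  (c history now [(1, 32)])
v2: WRITE a=15  (a history now [(2, 15)])
READ b @v1: history=[] -> no version <= 1 -> NONE
READ b @v1: history=[] -> no version <= 1 -> NONE
v3: WRITE b=29  (b history now [(3, 29)])
READ c @v1: history=[(1, 32)] -> pick v1 -> 32
v4: WRITE c=27  (c history now [(1, 32), (4, 27)])
READ b @v3: history=[(3, 29)] -> pick v3 -> 29
v5: WRITE a=41  (a history now [(2, 15), (5, 41)])
v6: WRITE a=39  (a history now [(2, 15), (5, 41), (6, 39)])
v7: WRITE b=23  (b history now [(3, 29), (7, 23)])
v8: WRITE a=32  (a history now [(2, 15), (5, 41), (6, 39), (8, 32)])
v9: WRITE a=29  (a history now [(2, 15), (5, 41), (6, 39), (8, 32), (9, 29)])
READ a @v9: history=[(2, 15), (5, 41), (6, 39), (8, 32), (9, 29)] -> pick v9 -> 29
READ b @v1: history=[(3, 29), (7, 23)] -> no version <= 1 -> NONE
READ a @v8: history=[(2, 15), (5, 41), (6, 39), (8, 32), (9, 29)] -> pick v8 -> 32
READ b @v3: history=[(3, 29), (7, 23)] -> pick v3 -> 29
v10: WRITE c=37  (c history now [(1, 32), (4, 27), (10, 37)])
READ b @v4: history=[(3, 29), (7, 23)] -> pick v3 -> 29
v11: WRITE a=33  (a history now [(2, 15), (5, 41), (6, 39), (8, 32), (9, 29), (11, 33)])
v12: WRITE a=21  (a history now [(2, 15), (5, 41), (6, 39), (8, 32), (9, 29), (11, 33), (12, 21)])
Read results in order: ['NONE', 'NONE', '32', '29', '29', 'NONE', '32', '29', '29']
NONE count = 3

Answer: 3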